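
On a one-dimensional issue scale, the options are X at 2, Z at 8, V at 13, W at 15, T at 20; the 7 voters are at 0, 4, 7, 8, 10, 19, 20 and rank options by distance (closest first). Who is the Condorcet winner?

With single-peaked preferences on a line, the Condorcet winner is the candidate closest to the median voter.
The median voter (position 8) is closest to Z at 8.
Check: Z vs W — voters closer to Z: 5 of 7.

Z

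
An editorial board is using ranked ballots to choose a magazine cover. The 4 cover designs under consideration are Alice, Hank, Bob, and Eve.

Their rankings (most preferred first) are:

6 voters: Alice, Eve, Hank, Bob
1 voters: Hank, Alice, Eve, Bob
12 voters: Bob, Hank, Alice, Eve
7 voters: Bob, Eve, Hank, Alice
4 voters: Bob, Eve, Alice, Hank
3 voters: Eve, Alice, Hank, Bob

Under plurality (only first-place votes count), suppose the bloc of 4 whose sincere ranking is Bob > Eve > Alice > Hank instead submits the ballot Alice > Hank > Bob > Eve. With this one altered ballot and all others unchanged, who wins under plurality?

First-place totals with the altered ballot: Alice 10, Hank 1, Bob 19, Eve 3.
The winner is unchanged: still Bob.

Bob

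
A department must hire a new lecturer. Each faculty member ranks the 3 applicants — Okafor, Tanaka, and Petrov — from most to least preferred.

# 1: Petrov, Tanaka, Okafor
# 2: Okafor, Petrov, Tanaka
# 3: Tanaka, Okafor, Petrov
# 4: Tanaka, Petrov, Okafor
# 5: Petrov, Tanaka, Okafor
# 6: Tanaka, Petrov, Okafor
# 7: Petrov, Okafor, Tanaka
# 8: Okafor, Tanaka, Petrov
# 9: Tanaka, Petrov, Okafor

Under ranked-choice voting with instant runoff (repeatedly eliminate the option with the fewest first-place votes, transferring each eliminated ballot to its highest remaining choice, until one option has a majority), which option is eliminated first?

Okafor

Round 1: Tanaka 4, Petrov 3, Okafor 2. Okafor has the fewest and is eliminated.
Round 2: Tanaka 5, Petrov 4. Tanaka has a majority.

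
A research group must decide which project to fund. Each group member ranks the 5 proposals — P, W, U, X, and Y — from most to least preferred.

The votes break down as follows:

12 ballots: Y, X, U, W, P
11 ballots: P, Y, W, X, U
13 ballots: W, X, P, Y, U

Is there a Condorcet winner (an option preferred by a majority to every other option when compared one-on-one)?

Head-to-head results (36 voters total):
P vs W: W wins 25–11.
P vs U: P wins 24–12.
P vs X: X wins 25–11.
P vs Y: P wins 24–12.
W vs U: W wins 24–12.
W vs X: W wins 24–12.
W vs Y: Y wins 23–13.
U vs X: X wins 36–0.
U vs Y: Y wins 36–0.
X vs Y: Y wins 23–13.
No candidate beats all others: P beats Y beats W beats P, a majority cycle.

No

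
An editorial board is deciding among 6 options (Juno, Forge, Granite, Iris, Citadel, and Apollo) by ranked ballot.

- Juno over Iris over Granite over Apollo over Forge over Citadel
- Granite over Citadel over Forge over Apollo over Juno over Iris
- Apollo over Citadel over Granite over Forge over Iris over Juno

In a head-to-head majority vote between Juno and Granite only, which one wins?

Ballots ranking Juno above Granite: 1.
Ballots ranking Granite above Juno: 2.
Granite wins the head-to-head, 2–1.

Granite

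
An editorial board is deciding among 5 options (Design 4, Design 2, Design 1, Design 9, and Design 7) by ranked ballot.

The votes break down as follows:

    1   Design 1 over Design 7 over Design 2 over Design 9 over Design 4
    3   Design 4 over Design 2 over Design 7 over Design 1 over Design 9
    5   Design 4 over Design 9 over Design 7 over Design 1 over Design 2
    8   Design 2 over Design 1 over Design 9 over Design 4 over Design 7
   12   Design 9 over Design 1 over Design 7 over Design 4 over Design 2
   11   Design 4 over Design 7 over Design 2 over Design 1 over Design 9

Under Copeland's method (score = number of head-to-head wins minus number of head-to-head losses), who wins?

Design 1

Pairwise results:
  Design 4 vs Design 2: Design 4 wins 31–9.
  Design 4 vs Design 1: Design 1 wins 21–19.
  Design 4 vs Design 9: Design 9 wins 21–19.
  Design 4 vs Design 7: Design 4 wins 27–13.
  Design 2 vs Design 1: Design 2 wins 22–18.
  Design 2 vs Design 9: Design 2 wins 23–17.
  Design 2 vs Design 7: Design 7 wins 29–11.
  Design 1 vs Design 9: Design 1 wins 23–17.
  Design 1 vs Design 7: Design 1 wins 21–19.
  Design 9 vs Design 7: Design 9 wins 25–15.
Copeland scores (wins − losses):
  Design 4: 2 − 2 = 0
  Design 2: 2 − 2 = 0
  Design 1: 3 − 1 = 2
  Design 9: 2 − 2 = 0
  Design 7: 1 − 3 = -2
Design 1 has the best Copeland score.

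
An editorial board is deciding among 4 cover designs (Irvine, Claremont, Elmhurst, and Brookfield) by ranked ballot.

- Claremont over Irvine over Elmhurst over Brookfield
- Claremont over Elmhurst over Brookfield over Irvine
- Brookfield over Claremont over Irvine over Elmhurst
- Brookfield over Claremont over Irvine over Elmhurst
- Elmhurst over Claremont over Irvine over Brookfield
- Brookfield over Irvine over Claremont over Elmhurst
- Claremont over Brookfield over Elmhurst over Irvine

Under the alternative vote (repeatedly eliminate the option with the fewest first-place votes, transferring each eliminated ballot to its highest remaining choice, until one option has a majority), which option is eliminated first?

Irvine

Round 1: Claremont 3, Brookfield 3, Elmhurst 1, Irvine 0. Irvine has the fewest and is eliminated.
Round 2: Claremont 3, Brookfield 3, Elmhurst 1. Elmhurst has the fewest and is eliminated.
Round 3: Claremont 4, Brookfield 3. Claremont has a majority.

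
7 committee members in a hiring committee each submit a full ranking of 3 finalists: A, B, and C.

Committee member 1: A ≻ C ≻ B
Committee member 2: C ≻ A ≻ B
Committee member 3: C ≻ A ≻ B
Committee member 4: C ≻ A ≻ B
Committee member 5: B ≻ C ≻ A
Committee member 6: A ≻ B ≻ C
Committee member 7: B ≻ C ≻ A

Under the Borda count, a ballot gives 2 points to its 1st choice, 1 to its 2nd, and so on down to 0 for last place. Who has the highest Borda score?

C

Borda scores:
  A: 2 + 1 + 1 + 1 + 0 + 2 + 0 = 7
  B: 0 + 0 + 0 + 0 + 2 + 1 + 2 = 5
  C: 1 + 2 + 2 + 2 + 1 + 0 + 1 = 9
C has the highest total.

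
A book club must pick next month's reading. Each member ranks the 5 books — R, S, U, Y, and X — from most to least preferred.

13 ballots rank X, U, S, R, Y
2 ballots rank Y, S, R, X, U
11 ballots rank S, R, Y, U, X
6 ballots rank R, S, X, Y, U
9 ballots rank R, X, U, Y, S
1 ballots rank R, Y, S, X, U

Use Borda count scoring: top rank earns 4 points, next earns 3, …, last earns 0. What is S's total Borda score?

96

Borda scores:
  R: 13·1 + 2·2 + 11·3 + 6·4 + 9·4 + 4 = 114
  S: 13·2 + 2·3 + 11·4 + 6·3 + 9·0 + 2 = 96
  U: 13·3 + 2·0 + 11·1 + 6·0 + 9·2 + 0 = 68
  Y: 13·0 + 2·4 + 11·2 + 6·1 + 9·1 + 3 = 48
  X: 13·4 + 2·1 + 11·0 + 6·2 + 9·3 + 1 = 94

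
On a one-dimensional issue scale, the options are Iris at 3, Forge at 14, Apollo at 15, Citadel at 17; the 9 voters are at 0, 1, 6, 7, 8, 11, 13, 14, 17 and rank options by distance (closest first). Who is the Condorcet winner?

With single-peaked preferences on a line, the Condorcet winner is the candidate closest to the median voter.
The median voter (position 8) is closest to Iris at 3.
Check: Iris vs Apollo — voters closer to Iris: 5 of 9.

Iris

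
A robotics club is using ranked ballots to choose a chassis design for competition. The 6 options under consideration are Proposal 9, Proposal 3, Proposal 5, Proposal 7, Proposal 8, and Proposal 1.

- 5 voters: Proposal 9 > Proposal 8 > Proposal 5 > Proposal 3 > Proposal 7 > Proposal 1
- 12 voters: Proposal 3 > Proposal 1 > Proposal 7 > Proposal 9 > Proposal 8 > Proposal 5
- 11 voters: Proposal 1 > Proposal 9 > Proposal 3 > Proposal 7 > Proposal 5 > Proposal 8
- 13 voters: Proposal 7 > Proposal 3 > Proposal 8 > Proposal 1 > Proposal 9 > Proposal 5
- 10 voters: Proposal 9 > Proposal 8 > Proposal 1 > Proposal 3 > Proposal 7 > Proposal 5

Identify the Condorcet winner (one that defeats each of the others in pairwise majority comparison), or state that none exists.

Head-to-head results (51 voters total):
Proposal 9 vs Proposal 3: Proposal 9 wins 26–25.
Proposal 9 vs Proposal 5: Proposal 9 wins 51–0.
Proposal 9 vs Proposal 7: Proposal 9 wins 26–25.
Proposal 9 vs Proposal 8: Proposal 9 wins 38–13.
Proposal 9 vs Proposal 1: Proposal 1 wins 36–15.
Proposal 3 vs Proposal 5: Proposal 3 wins 46–5.
Proposal 3 vs Proposal 7: Proposal 3 wins 38–13.
Proposal 3 vs Proposal 8: Proposal 3 wins 36–15.
Proposal 3 vs Proposal 1: Proposal 3 wins 30–21.
Proposal 5 vs Proposal 7: Proposal 7 wins 46–5.
Proposal 5 vs Proposal 8: Proposal 8 wins 40–11.
Proposal 5 vs Proposal 1: Proposal 1 wins 46–5.
Proposal 7 vs Proposal 8: Proposal 7 wins 36–15.
Proposal 7 vs Proposal 1: Proposal 1 wins 33–18.
Proposal 8 vs Proposal 1: Proposal 8 wins 28–23.
No candidate beats all others: Proposal 9 beats Proposal 3 beats Proposal 1 beats Proposal 9, a majority cycle.

There is no Condorcet winner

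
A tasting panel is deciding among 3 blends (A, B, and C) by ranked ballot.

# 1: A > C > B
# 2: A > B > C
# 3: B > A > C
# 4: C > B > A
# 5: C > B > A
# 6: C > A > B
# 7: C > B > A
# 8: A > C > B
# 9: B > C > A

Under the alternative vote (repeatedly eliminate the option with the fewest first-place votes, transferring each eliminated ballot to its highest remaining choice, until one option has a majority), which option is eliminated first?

B

Round 1: C 4, A 3, B 2. B has the fewest and is eliminated.
Round 2: C 5, A 4. C has a majority.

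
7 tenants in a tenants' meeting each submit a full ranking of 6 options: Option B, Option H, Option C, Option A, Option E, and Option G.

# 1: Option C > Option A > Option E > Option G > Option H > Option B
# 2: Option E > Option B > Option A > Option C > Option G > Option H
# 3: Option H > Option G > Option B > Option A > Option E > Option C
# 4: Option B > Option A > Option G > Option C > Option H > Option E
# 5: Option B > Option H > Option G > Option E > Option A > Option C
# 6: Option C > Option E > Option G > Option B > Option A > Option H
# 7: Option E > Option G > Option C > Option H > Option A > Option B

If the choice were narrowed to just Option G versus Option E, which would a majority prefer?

Ballots ranking Option G above Option E: 3.
Ballots ranking Option E above Option G: 4.
Option E wins the head-to-head, 4–3.

Option E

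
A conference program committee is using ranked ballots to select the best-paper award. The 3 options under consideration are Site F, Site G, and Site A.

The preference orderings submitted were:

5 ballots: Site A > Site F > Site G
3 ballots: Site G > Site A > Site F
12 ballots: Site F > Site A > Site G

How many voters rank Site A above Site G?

17

Ballots ranking Site A above Site G: 5+12 = 17.
Ballots ranking Site G above Site A: 3.
So 17 of 20 voters prefer Site A to Site G.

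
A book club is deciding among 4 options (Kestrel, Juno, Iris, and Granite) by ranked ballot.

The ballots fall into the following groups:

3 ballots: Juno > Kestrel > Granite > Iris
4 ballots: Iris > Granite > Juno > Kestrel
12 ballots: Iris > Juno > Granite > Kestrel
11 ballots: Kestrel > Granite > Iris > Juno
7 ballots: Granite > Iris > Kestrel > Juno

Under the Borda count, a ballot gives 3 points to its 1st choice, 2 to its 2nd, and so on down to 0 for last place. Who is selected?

Iris

Borda scores:
  Kestrel: 3·2 + 4·0 + 12·0 + 11·3 + 7·1 = 46
  Juno: 3·3 + 4·1 + 12·2 + 11·0 + 7·0 = 37
  Iris: 3·0 + 4·3 + 12·3 + 11·1 + 7·2 = 73
  Granite: 3·1 + 4·2 + 12·1 + 11·2 + 7·3 = 66
Iris has the highest total.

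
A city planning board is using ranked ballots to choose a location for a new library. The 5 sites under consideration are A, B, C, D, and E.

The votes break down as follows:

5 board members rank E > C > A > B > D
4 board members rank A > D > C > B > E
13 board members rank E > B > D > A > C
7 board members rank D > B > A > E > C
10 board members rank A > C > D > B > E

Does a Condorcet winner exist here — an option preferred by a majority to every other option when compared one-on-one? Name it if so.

D

Head-to-head results (39 voters total):
A vs B: B wins 20–19.
A vs C: A wins 34–5.
A vs D: D wins 20–19.
A vs E: A wins 21–18.
B vs C: B wins 20–19.
B vs D: D wins 21–18.
B vs E: B wins 21–18.
C vs D: D wins 24–15.
C vs E: E wins 25–14.
D vs E: D wins 21–18.
D beats each rival — A (20–19), B (21–18), C (24–15), E (21–18) — so D is the Condorcet winner.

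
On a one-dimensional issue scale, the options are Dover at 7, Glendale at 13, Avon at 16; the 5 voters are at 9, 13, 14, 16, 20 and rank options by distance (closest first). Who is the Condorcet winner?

Glendale

With single-peaked preferences on a line, the Condorcet winner is the candidate closest to the median voter.
The median voter (position 14) is closest to Glendale at 13.
Check: Glendale vs Dover — voters closer to Glendale: 4 of 5.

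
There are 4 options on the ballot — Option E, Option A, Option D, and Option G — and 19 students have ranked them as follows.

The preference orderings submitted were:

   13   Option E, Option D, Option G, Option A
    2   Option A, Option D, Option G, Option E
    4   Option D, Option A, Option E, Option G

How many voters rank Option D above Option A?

Ballots ranking Option D above Option A: 13+4 = 17.
Ballots ranking Option A above Option D: 2.
So 17 of 19 voters prefer Option D to Option A.

17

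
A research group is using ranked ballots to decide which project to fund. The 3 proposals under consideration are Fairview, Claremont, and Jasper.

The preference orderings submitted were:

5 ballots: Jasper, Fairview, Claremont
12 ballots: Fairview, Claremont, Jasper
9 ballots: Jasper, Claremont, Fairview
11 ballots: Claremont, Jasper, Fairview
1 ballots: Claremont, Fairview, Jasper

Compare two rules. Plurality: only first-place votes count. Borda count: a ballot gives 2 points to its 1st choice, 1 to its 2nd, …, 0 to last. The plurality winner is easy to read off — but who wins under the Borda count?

Plurality first-place counts: Fairview 12, Claremont 12, Jasper 14 → Jasper.
Borda totals: Fairview 30, Claremont 45, Jasper 39 → Claremont.

Claremont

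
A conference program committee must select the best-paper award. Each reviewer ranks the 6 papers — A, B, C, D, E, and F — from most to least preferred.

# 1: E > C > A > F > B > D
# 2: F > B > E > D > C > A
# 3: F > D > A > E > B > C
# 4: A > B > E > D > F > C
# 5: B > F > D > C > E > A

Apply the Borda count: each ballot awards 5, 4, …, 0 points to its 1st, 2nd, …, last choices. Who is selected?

Borda scores:
  A: 3 + 0 + 3 + 5 + 0 = 11
  B: 1 + 4 + 1 + 4 + 5 = 15
  C: 4 + 1 + 0 + 0 + 2 = 7
  D: 0 + 2 + 4 + 2 + 3 = 11
  E: 5 + 3 + 2 + 3 + 1 = 14
  F: 2 + 5 + 5 + 1 + 4 = 17
F has the highest total.

F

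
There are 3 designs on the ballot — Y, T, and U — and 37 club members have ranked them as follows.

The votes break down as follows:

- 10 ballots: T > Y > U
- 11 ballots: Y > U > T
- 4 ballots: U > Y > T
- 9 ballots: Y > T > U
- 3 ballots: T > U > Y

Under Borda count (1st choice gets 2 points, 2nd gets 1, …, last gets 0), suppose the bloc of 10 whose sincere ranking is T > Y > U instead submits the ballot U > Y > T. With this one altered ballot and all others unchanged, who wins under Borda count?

Borda totals with the altered ballot: Y 54, T 15, U 42.
The winner is unchanged: still Y.

Y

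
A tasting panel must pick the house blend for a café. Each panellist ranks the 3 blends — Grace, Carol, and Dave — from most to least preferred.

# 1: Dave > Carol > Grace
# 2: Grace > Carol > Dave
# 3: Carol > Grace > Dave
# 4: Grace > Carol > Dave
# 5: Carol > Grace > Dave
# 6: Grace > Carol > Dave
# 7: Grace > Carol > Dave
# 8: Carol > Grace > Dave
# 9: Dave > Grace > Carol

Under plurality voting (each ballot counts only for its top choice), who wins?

First-place vote totals:
  Grace: 4
  Carol: 3
  Dave: 2
Grace has the most first-place votes.

Grace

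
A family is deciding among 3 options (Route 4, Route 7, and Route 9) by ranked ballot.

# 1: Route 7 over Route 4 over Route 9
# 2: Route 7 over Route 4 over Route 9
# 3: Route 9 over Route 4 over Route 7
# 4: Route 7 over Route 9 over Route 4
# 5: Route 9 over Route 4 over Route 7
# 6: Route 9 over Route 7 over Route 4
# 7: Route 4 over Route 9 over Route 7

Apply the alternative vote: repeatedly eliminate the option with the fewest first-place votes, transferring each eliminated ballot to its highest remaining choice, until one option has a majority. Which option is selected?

Route 9

Round 1: Route 7 3, Route 9 3, Route 4 1. Route 4 has the fewest and is eliminated.
Round 2: Route 9 4, Route 7 3. Route 9 has a majority.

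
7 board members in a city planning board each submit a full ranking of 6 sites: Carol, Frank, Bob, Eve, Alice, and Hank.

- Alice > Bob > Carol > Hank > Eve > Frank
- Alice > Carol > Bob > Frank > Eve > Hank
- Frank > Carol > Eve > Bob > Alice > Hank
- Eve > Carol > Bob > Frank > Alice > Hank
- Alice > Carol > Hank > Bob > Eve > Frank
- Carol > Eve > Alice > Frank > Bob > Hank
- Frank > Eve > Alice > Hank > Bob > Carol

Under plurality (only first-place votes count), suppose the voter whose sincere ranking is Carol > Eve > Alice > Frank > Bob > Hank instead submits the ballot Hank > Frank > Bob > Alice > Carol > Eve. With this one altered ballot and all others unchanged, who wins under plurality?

Alice

First-place totals with the altered ballot: Carol 0, Frank 2, Bob 0, Eve 1, Alice 3, Hank 1.
The winner is unchanged: still Alice.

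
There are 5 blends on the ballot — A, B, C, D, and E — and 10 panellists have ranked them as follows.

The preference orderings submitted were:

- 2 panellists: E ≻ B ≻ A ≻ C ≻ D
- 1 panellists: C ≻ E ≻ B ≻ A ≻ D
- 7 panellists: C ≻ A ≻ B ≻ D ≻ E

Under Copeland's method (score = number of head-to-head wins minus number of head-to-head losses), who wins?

Pairwise results:
  A vs B: A wins 7–3.
  A vs C: C wins 8–2.
  A vs D: A wins 10–0.
  A vs E: A wins 7–3.
  B vs C: C wins 8–2.
  B vs D: B wins 10–0.
  B vs E: B wins 7–3.
  C vs D: C wins 10–0.
  C vs E: C wins 8–2.
  D vs E: D wins 7–3.
Copeland scores (wins − losses):
  A: 3 − 1 = 2
  B: 2 − 2 = 0
  C: 4 − 0 = 4
  D: 1 − 3 = -2
  E: 0 − 4 = -4
C has the best Copeland score.

C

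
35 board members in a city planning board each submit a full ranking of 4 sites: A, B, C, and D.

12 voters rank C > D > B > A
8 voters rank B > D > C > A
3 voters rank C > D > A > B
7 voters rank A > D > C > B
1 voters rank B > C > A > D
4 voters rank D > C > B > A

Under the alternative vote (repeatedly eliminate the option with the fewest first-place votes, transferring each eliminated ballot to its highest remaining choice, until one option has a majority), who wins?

Round 1: C 15, B 9, A 7, D 4. D has the fewest and is eliminated.
Round 2: C 19, B 9, A 7. C has a majority.

C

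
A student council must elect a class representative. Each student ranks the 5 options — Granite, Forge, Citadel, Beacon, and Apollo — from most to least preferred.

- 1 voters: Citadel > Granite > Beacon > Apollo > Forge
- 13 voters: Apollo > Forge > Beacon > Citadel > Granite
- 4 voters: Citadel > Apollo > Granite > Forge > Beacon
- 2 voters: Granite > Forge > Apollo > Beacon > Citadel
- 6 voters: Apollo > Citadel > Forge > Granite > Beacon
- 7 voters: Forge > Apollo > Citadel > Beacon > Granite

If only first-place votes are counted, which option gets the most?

First-place vote totals:
  Granite: 2
  Forge: 7
  Citadel: 5
  Beacon: 0
  Apollo: 19
Apollo has the most first-place votes.

Apollo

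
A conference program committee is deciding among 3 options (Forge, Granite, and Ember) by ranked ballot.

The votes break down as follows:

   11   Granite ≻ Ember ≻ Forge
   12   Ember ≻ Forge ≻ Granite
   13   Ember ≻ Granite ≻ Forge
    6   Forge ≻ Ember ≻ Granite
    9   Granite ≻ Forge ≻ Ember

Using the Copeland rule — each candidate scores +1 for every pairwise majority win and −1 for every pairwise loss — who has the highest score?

Pairwise results:
  Forge vs Granite: Granite wins 33–18.
  Forge vs Ember: Ember wins 36–15.
  Granite vs Ember: Ember wins 31–20.
Copeland scores (wins − losses):
  Forge: 0 − 2 = -2
  Granite: 1 − 1 = 0
  Ember: 2 − 0 = 2
Ember has the best Copeland score.

Ember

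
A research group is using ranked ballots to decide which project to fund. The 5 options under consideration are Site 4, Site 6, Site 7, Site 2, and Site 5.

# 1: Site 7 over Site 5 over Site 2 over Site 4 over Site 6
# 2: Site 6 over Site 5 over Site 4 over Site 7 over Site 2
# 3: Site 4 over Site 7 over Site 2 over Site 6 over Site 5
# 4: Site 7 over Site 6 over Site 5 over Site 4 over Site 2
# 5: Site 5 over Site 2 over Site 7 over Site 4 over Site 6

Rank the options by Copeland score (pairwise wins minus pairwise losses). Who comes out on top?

Site 7

Pairwise results:
  Site 4 vs Site 6: Site 4 wins 3–2.
  Site 4 vs Site 7: Site 7 wins 3–2.
  Site 4 vs Site 2: Site 4 wins 3–2.
  Site 4 vs Site 5: Site 5 wins 4–1.
  Site 6 vs Site 7: Site 7 wins 4–1.
  Site 6 vs Site 2: Site 2 wins 3–2.
  Site 6 vs Site 5: Site 6 wins 3–2.
  Site 7 vs Site 2: Site 7 wins 4–1.
  Site 7 vs Site 5: Site 7 wins 3–2.
  Site 2 vs Site 5: Site 5 wins 4–1.
Copeland scores (wins − losses):
  Site 4: 2 − 2 = 0
  Site 6: 1 − 3 = -2
  Site 7: 4 − 0 = 4
  Site 2: 1 − 3 = -2
  Site 5: 2 − 2 = 0
Site 7 has the best Copeland score.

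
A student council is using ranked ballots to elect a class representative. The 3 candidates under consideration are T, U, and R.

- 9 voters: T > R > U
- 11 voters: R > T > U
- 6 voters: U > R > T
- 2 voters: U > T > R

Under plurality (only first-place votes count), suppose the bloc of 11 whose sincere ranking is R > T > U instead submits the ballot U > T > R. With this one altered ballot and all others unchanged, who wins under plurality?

First-place totals with the altered ballot: T 9, U 19, R 0.
The switch changes the winner from R to U.

U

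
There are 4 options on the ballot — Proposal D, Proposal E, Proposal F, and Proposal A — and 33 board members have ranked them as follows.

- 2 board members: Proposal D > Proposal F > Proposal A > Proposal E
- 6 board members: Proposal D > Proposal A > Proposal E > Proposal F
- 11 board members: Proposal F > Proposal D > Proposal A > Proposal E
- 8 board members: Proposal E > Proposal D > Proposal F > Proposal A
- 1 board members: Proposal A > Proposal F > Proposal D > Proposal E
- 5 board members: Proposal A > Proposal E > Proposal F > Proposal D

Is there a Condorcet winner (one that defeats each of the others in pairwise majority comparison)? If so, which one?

There is no Condorcet winner

Head-to-head results (33 voters total):
Proposal D vs Proposal E: Proposal D wins 20–13.
Proposal D vs Proposal F: Proposal F wins 17–16.
Proposal D vs Proposal A: Proposal D wins 27–6.
Proposal E vs Proposal F: Proposal E wins 19–14.
Proposal E vs Proposal A: Proposal A wins 25–8.
Proposal F vs Proposal A: Proposal F wins 21–12.
No candidate beats all others: Proposal D beats Proposal E beats Proposal F beats Proposal D, a majority cycle.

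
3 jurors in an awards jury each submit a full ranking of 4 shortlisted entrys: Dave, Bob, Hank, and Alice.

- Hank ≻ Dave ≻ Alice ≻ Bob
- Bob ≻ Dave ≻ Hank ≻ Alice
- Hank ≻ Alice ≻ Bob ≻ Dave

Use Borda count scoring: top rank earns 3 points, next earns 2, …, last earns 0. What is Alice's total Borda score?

3

Borda scores:
  Dave: 2 + 2 + 0 = 4
  Bob: 0 + 3 + 1 = 4
  Hank: 3 + 1 + 3 = 7
  Alice: 1 + 0 + 2 = 3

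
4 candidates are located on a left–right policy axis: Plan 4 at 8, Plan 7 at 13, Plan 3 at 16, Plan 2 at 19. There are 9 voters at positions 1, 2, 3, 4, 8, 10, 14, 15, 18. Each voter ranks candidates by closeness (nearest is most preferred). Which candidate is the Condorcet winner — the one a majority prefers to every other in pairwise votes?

With single-peaked preferences on a line, the Condorcet winner is the candidate closest to the median voter.
The median voter (position 8) is closest to Plan 4 at 8.
Check: Plan 4 vs Plan 2 — voters closer to Plan 4: 6 of 9.

Plan 4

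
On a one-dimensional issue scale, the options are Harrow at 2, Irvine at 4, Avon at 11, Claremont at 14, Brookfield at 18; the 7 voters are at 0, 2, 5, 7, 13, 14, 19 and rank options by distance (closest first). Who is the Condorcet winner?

With single-peaked preferences on a line, the Condorcet winner is the candidate closest to the median voter.
The median voter (position 7) is closest to Irvine at 4.
Check: Irvine vs Avon — voters closer to Irvine: 4 of 7.

Irvine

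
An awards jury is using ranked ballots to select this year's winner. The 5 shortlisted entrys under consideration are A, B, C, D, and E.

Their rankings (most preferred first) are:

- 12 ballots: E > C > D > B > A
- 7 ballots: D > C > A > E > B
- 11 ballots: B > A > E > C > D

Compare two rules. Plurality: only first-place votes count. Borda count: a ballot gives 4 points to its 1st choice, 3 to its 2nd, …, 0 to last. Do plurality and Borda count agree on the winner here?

Plurality first-place counts: A 0, B 11, C 0, D 7, E 12 → E.
Borda totals: A 47, B 56, C 68, D 52, E 77 → E.
The two rules agree on E.

Yes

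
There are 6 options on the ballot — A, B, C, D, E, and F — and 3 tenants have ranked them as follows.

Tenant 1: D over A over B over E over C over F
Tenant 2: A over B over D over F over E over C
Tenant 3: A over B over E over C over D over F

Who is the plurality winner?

First-place vote totals:
  A: 2
  B: 0
  C: 0
  D: 1
  E: 0
  F: 0
A has the most first-place votes.

A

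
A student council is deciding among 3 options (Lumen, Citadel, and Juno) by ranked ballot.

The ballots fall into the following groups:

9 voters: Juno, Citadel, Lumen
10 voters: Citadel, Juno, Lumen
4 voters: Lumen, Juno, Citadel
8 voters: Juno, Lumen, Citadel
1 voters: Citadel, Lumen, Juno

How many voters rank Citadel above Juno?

Ballots ranking Citadel above Juno: 10+1 = 11.
Ballots ranking Juno above Citadel: 9+4+8 = 21.
So 11 of 32 voters prefer Citadel to Juno.

11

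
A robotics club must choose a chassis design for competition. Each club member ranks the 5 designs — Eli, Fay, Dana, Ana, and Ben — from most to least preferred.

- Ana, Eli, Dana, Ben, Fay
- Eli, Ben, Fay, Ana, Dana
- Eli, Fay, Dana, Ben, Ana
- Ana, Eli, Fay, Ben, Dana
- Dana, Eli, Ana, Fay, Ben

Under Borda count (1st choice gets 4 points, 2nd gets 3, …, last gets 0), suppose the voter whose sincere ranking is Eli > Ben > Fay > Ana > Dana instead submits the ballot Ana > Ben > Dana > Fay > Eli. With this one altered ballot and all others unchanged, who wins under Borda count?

Borda totals with the altered ballot: Eli 13, Fay 7, Dana 10, Ana 14, Ben 6.
The switch changes the winner from Eli to Ana.

Ana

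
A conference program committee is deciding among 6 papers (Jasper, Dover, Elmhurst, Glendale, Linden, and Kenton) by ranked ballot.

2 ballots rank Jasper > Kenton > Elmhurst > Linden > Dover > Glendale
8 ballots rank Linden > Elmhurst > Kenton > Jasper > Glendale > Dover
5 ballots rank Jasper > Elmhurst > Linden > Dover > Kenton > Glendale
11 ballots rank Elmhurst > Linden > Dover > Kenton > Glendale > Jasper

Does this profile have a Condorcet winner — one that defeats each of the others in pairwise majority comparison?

Yes

Head-to-head results (26 voters total):
Jasper vs Dover: Jasper wins 15–11.
Jasper vs Elmhurst: Elmhurst wins 19–7.
Jasper vs Glendale: Jasper wins 15–11.
Jasper vs Linden: Linden wins 19–7.
Jasper vs Kenton: Kenton wins 19–7.
Dover vs Elmhurst: Elmhurst wins 26–0.
Dover vs Glendale: Dover wins 18–8.
Dover vs Linden: Linden wins 26–0.
Dover vs Kenton: Dover wins 16–10.
Elmhurst vs Glendale: Elmhurst wins 26–0.
Elmhurst vs Linden: Elmhurst wins 18–8.
Elmhurst vs Kenton: Elmhurst wins 24–2.
Glendale vs Linden: Linden wins 26–0.
Glendale vs Kenton: Kenton wins 26–0.
Linden vs Kenton: Linden wins 24–2.
Elmhurst beats each rival — Jasper (19–7), Dover (26–0), Glendale (26–0), Linden (18–8), Kenton (24–2) — so Elmhurst is the Condorcet winner.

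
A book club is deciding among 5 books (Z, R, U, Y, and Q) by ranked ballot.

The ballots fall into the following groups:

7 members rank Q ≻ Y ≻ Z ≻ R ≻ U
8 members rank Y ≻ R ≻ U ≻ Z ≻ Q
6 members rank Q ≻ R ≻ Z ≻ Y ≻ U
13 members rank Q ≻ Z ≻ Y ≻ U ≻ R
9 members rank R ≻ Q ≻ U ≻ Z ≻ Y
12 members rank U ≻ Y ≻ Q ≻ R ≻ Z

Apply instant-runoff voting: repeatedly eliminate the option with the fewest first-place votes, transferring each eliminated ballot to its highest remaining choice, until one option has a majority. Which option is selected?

Q

Round 1: Q 26, U 12, R 9, Y 8, Z 0. Z has the fewest and is eliminated.
Round 2: Q 26, U 12, R 9, Y 8. Y has the fewest and is eliminated.
Round 3: Q 26, R 17, U 12. U has the fewest and is eliminated.
Round 4: Q 38, R 17. Q has a majority.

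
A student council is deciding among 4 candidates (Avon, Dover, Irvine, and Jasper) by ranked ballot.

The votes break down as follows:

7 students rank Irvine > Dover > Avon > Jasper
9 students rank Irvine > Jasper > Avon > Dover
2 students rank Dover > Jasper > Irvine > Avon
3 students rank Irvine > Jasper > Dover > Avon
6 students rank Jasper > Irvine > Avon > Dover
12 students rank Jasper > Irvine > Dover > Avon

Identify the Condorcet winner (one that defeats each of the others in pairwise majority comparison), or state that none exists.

Head-to-head results (39 voters total):
Avon vs Dover: Dover wins 24–15.
Avon vs Irvine: Irvine wins 39–0.
Avon vs Jasper: Jasper wins 32–7.
Dover vs Irvine: Irvine wins 37–2.
Dover vs Jasper: Jasper wins 30–9.
Irvine vs Jasper: Jasper wins 20–19.
Jasper beats each rival — Avon (32–7), Dover (30–9), Irvine (20–19) — so Jasper is the Condorcet winner.

Jasper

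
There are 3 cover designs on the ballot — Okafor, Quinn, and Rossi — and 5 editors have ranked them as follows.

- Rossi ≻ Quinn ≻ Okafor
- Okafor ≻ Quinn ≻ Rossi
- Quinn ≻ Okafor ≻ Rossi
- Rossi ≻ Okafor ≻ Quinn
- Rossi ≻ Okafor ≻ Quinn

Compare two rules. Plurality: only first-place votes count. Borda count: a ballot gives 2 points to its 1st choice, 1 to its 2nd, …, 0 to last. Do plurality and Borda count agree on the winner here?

Yes

Plurality first-place counts: Okafor 1, Quinn 1, Rossi 3 → Rossi.
Borda totals: Okafor 5, Quinn 4, Rossi 6 → Rossi.
The two rules agree on Rossi.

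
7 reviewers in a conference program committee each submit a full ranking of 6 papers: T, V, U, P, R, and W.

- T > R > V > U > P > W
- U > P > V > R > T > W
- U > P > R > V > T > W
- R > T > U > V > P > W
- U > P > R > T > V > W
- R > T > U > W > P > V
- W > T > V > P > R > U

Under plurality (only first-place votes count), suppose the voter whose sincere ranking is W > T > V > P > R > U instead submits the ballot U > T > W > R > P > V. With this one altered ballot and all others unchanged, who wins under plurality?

U

First-place totals with the altered ballot: T 1, V 0, U 4, P 0, R 2, W 0.
The winner is unchanged: still U.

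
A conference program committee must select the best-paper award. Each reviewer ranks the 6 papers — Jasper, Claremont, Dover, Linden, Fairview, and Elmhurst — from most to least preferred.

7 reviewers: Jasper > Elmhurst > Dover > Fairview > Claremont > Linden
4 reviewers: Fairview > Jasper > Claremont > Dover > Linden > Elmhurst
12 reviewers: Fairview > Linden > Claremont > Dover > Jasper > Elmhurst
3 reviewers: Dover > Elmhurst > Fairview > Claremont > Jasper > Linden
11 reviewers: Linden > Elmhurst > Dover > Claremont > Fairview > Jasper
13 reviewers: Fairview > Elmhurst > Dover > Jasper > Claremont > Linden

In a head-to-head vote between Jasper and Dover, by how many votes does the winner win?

28

Ballots ranking Jasper above Dover: 7+4 = 11.
Ballots ranking Dover above Jasper: 12+3+11+13 = 39.
Dover wins 39–11, a margin of 28.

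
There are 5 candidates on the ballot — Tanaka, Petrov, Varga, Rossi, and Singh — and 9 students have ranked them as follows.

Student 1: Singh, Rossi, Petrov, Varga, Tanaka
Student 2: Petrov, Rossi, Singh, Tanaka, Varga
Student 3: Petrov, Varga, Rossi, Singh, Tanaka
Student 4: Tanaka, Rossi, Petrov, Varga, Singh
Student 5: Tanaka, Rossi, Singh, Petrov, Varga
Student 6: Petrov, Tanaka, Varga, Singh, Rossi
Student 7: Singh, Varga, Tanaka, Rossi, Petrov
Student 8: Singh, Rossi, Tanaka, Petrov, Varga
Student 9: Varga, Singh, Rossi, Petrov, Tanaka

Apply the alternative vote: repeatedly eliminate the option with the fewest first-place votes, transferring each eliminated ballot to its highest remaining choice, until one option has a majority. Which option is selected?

Round 1: Petrov 3, Singh 3, Tanaka 2, Varga 1, Rossi 0. Rossi has the fewest and is eliminated.
Round 2: Petrov 3, Singh 3, Tanaka 2, Varga 1. Varga has the fewest and is eliminated.
Round 3: Singh 4, Petrov 3, Tanaka 2. Tanaka has the fewest and is eliminated.
Round 4: Singh 5, Petrov 4. Singh has a majority.

Singh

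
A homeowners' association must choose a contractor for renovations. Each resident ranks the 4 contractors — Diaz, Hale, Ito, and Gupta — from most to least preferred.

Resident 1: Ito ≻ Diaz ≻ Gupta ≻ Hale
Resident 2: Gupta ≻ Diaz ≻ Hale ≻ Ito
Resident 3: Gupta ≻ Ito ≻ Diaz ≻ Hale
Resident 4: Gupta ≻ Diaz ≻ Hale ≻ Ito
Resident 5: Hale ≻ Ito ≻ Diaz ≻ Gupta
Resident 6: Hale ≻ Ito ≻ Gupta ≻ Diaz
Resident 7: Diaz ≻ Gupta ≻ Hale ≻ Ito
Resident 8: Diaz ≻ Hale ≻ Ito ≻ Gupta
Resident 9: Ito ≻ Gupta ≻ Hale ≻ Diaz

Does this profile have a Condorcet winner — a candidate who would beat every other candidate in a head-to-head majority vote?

No

Head-to-head results (9 voters total):
Diaz vs Hale: Diaz wins 6–3.
Diaz vs Ito: Ito wins 5–4.
Diaz vs Gupta: Gupta wins 5–4.
Hale vs Ito: Hale wins 6–3.
Hale vs Gupta: Gupta wins 6–3.
Ito vs Gupta: Ito wins 5–4.
No candidate beats all others: Diaz beats Hale beats Ito beats Diaz, a majority cycle.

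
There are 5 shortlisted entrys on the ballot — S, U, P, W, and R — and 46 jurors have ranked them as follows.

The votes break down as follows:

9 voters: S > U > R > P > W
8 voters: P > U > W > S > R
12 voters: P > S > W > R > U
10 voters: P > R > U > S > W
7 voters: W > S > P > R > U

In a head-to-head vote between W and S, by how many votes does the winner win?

16

Ballots ranking W above S: 8+7 = 15.
Ballots ranking S above W: 9+12+10 = 31.
S wins 31–15, a margin of 16.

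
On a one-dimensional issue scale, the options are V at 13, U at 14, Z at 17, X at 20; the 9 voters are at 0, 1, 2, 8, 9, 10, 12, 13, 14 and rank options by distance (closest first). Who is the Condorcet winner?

V

With single-peaked preferences on a line, the Condorcet winner is the candidate closest to the median voter.
The median voter (position 9) is closest to V at 13.
Check: V vs U — voters closer to V: 8 of 9.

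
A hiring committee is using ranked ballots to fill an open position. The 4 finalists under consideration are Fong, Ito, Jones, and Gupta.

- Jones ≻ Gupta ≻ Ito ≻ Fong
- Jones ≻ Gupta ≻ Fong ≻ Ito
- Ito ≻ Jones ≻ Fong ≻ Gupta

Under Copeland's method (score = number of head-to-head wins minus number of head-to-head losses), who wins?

Jones

Pairwise results:
  Fong vs Ito: Ito wins 2–1.
  Fong vs Jones: Jones wins 3–0.
  Fong vs Gupta: Gupta wins 2–1.
  Ito vs Jones: Jones wins 2–1.
  Ito vs Gupta: Gupta wins 2–1.
  Jones vs Gupta: Jones wins 3–0.
Copeland scores (wins − losses):
  Fong: 0 − 3 = -3
  Ito: 1 − 2 = -1
  Jones: 3 − 0 = 3
  Gupta: 2 − 1 = 1
Jones has the best Copeland score.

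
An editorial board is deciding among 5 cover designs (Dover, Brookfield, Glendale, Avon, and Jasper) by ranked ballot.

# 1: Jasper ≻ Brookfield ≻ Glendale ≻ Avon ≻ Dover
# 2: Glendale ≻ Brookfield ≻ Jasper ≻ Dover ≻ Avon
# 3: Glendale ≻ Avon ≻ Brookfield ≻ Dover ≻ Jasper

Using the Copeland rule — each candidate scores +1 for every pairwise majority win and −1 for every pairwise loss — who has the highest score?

Pairwise results:
  Dover vs Brookfield: Brookfield wins 3–0.
  Dover vs Glendale: Glendale wins 3–0.
  Dover vs Avon: Avon wins 2–1.
  Dover vs Jasper: Jasper wins 2–1.
  Brookfield vs Glendale: Glendale wins 2–1.
  Brookfield vs Avon: Brookfield wins 2–1.
  Brookfield vs Jasper: Brookfield wins 2–1.
  Glendale vs Avon: Glendale wins 3–0.
  Glendale vs Jasper: Glendale wins 2–1.
  Avon vs Jasper: Jasper wins 2–1.
Copeland scores (wins − losses):
  Dover: 0 − 4 = -4
  Brookfield: 3 − 1 = 2
  Glendale: 4 − 0 = 4
  Avon: 1 − 3 = -2
  Jasper: 2 − 2 = 0
Glendale has the best Copeland score.

Glendale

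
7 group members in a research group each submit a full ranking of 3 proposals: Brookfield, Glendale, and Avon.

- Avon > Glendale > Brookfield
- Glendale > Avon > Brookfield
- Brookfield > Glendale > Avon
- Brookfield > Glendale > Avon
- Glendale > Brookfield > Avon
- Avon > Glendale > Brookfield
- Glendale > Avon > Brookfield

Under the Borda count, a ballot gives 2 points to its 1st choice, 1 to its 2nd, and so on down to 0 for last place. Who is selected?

Borda scores:
  Brookfield: 0 + 0 + 2 + 2 + 1 + 0 + 0 = 5
  Glendale: 1 + 2 + 1 + 1 + 2 + 1 + 2 = 10
  Avon: 2 + 1 + 0 + 0 + 0 + 2 + 1 = 6
Glendale has the highest total.

Glendale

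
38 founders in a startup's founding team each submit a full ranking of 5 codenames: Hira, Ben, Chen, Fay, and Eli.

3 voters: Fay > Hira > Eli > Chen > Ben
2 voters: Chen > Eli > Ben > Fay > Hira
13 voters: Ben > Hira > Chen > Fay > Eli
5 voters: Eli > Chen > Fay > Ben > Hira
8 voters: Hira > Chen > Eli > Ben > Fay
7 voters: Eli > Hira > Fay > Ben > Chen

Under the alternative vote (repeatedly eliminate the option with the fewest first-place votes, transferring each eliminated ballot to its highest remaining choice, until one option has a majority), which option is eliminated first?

Chen

Round 1: Ben 13, Eli 12, Hira 8, Fay 3, Chen 2. Chen has the fewest and is eliminated.
Round 2: Eli 14, Ben 13, Hira 8, Fay 3. Fay has the fewest and is eliminated.
Round 3: Eli 14, Ben 13, Hira 11. Hira has the fewest and is eliminated.
Round 4: Eli 25, Ben 13. Eli has a majority.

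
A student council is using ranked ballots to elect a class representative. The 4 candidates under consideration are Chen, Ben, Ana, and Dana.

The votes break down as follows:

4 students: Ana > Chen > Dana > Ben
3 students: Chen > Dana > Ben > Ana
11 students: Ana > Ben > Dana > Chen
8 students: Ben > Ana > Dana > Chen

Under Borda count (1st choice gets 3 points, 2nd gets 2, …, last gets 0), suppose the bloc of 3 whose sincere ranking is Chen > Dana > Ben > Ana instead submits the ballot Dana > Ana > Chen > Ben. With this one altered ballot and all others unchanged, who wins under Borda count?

Ana

Borda totals with the altered ballot: Chen 11, Ben 46, Ana 67, Dana 32.
The winner is unchanged: still Ana.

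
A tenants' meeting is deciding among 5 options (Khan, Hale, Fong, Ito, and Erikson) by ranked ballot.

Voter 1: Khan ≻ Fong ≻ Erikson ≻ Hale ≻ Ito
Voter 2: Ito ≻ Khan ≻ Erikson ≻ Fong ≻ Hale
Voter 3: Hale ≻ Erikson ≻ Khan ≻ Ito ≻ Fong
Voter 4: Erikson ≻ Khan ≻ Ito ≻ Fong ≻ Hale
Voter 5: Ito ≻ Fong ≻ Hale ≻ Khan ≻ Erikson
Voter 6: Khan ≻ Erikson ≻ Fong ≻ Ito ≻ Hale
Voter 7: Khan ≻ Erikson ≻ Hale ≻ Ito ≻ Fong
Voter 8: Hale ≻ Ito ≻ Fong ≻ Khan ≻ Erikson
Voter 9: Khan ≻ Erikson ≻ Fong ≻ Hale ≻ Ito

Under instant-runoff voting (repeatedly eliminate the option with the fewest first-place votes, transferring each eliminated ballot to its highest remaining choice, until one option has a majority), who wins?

Round 1: Khan 4, Hale 2, Ito 2, Erikson 1, Fong 0. Fong has the fewest and is eliminated.
Round 2: Khan 4, Hale 2, Ito 2, Erikson 1. Erikson has the fewest and is eliminated.
Round 3: Khan 5, Hale 2, Ito 2. Khan has a majority.

Khan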